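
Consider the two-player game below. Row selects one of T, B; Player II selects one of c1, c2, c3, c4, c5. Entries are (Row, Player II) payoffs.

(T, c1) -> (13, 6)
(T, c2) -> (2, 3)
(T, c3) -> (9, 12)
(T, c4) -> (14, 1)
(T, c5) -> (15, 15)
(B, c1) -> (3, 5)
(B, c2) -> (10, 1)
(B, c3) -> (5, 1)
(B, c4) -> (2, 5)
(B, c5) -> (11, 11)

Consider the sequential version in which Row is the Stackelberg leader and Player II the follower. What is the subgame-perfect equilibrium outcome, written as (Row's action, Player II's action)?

Player II best-responds to each possible Row move:
- T: Player II compares 6, 3, 12, 1, 15 and picks c5; Row would get 15.
- B: Player II compares 5, 1, 1, 5, 11 and picks c5; Row would get 11.
Among 15, 11, the best is 15 at T. Subgame-perfect outcome: (T, c5) with payoffs (15, 15).

(T, c5)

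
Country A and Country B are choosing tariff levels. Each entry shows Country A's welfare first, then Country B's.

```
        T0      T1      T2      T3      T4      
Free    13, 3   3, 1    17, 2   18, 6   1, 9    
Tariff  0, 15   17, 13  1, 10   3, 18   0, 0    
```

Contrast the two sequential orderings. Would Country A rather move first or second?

second

If Country A leads: Country B's best replies are Free→T4, Tariff→T3; Country A's induced payoffs 1, 3; outcome (Tariff, T3), payoffs (3, 18).
If Country B leads: Country A's best replies are T0→Free, T1→Tariff, T2→Free, T3→Free, T4→Free; Country B's induced payoffs 3, 13, 2, 6, 9; outcome (Tariff, T1), payoffs (17, 13).
Country A gets 3 moving first and 17 moving second, so Country A prefers to move second.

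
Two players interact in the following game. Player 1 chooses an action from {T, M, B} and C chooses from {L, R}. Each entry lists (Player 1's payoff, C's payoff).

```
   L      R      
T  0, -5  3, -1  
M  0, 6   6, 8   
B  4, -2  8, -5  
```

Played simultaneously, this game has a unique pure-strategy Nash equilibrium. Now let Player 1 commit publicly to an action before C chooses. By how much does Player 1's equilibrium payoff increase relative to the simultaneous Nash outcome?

Backward induction with Player 1 moving first.
- T → C plays R (best of -5, -1); Player 1 gets 3.
- M → C plays R (best of 6, 8); Player 1 gets 6.
- B → C plays L (best of -2, -5); Player 1 gets 4.
Maximizing over 3, 6, 4, Player 1 chooses M. Subgame-perfect outcome: (M, R) with payoffs (6, 8).
Now find the simultaneous Nash equilibrium.
Player 1's best replies: L→B; R→B.
C's best replies: T→R; M→R; B→L.
The unique mutual best reply is (B, L), giving (4, -2).
Player 1's commitment gain: 6 − 4 = 2.

2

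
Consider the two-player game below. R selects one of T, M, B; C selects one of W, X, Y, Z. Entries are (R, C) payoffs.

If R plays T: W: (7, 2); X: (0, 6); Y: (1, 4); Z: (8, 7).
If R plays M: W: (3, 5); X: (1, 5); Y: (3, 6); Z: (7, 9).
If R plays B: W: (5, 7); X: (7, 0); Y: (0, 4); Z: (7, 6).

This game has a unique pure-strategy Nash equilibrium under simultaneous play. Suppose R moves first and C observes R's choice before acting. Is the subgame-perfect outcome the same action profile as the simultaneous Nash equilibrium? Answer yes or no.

yes

Backward induction with R moving first.
- T → C plays Z (best of 2, 6, 4, 7); R gets 8.
- M → C plays Z (best of 5, 5, 6, 9); R gets 7.
- B → C plays W (best of 7, 0, 4, 6); R gets 5.
Among 8, 7, 5, the best is 8 at T. Subgame-perfect outcome: (T, Z) with payoffs (8, 7).
For the simultaneous game, intersect best replies.
R's best replies: W→T; X→B; Y→M; Z→T.
C's best replies: T→Z; M→Z; B→W.
The unique mutual best reply is (T, Z), giving (8, 7).
Sequential outcome (T, Z) coincides with the Nash profile (T, Z).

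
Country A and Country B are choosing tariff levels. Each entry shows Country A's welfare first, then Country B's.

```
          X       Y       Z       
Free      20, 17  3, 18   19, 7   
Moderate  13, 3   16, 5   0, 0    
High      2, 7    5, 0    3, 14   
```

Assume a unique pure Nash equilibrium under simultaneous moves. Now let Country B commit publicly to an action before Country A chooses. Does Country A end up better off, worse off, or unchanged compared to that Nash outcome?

Solve by backward induction (Country B leads).
- X: Country A compares 20, 13, 2 and picks Free; Country B would get 17.
- Y: Country A compares 3, 16, 5 and picks Moderate; Country B would get 5.
- Z: Country A compares 19, 0, 3 and picks Free; Country B would get 7.
Country B's induced payoffs are 17, 5, 7, so Country B commits to X. Subgame-perfect outcome: (Free, X) with payoffs (20, 17).
For the simultaneous game, intersect best replies.
Country A's best replies: X→Free; Y→Moderate; Z→Free.
Country B's best replies: Free→Y; Moderate→Y; High→Z.
Only (Moderate, Y) has each player best-responding; Nash payoffs (16, 5).
Country A earns 20 sequentially versus 16 at the Nash outcome: better off.

better off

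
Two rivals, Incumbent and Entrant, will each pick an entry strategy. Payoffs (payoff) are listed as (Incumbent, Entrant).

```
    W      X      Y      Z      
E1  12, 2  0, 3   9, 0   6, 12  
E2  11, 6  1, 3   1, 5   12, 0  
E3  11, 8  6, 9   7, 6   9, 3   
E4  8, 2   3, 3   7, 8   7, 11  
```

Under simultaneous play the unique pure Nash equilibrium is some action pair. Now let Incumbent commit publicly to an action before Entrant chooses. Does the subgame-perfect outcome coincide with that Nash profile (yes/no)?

Work backward from Entrant's decision.
- E1: Entrant compares 2, 3, 0, 12 and picks Z; Incumbent would get 6.
- E2: Entrant compares 6, 3, 5, 0 and picks W; Incumbent would get 11.
- E3: Entrant compares 8, 9, 6, 3 and picks X; Incumbent would get 6.
- E4: Entrant compares 2, 3, 8, 11 and picks Z; Incumbent would get 7.
Among 6, 11, 6, 7, the best is 11 at E2. Subgame-perfect outcome: (E2, W) with payoffs (11, 6).
Under simultaneous play:
Incumbent's best replies: W→E1; X→E3; Y→E1; Z→E2.
Entrant's best replies: E1→Z; E2→W; E3→X; E4→Z.
The unique mutual best reply is (E3, X), giving (6, 9).
Sequential outcome (E2, W) differs from the Nash profile (E3, X).

no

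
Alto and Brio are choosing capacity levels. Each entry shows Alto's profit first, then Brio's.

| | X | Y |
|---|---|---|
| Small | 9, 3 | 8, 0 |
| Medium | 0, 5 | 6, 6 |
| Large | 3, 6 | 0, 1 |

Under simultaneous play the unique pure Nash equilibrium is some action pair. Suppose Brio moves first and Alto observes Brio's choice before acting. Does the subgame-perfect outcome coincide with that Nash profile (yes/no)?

Backward induction with Brio moving first.
- X: Alto compares 9, 0, 3 and picks Small; Brio would get 3.
- Y: Alto compares 8, 6, 0 and picks Small; Brio would get 0.
Among 3, 0, the best is 3 at X. Subgame-perfect outcome: (Small, X) with payoffs (9, 3).
For the simultaneous game, intersect best replies.
Alto's best replies: X→Small; Y→Small.
Brio's best replies: Small→X; Medium→Y; Large→X.
Only (Small, X) has each player best-responding; Nash payoffs (9, 3).
Sequential outcome (Small, X) coincides with the Nash profile (Small, X).

yes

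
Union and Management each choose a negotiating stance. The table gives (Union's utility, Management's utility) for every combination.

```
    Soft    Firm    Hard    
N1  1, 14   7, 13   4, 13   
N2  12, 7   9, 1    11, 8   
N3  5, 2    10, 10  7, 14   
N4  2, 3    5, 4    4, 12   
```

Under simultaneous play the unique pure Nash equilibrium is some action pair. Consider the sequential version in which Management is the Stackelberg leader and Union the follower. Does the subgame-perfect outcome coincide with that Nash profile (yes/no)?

no

Backward induction with Management moving first.
- Soft: Union compares 1, 12, 5, 2 and picks N2; Management would get 7.
- Firm: Union compares 7, 9, 10, 5 and picks N3; Management would get 10.
- Hard: Union compares 4, 11, 7, 4 and picks N2; Management would get 8.
Maximizing over 7, 10, 8, Management chooses Firm. Subgame-perfect outcome: (N3, Firm) with payoffs (10, 10).
Now find the simultaneous Nash equilibrium.
Union's best replies: Soft→N2; Firm→N3; Hard→N2.
Management's best replies: N1→Soft; N2→Hard; N3→Hard; N4→Hard.
The unique mutual best reply is (N2, Hard), giving (11, 8).
Sequential outcome (N3, Firm) differs from the Nash profile (N2, Hard).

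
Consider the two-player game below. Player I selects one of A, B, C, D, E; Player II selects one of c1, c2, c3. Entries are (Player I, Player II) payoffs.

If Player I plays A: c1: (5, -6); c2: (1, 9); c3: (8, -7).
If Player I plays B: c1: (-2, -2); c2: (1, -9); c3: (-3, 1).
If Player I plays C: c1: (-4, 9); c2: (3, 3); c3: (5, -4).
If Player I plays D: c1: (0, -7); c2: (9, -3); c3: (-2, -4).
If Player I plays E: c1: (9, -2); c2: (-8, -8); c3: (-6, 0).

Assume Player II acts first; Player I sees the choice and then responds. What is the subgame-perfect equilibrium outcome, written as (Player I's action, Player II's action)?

(E, c1)

Backward induction with Player II moving first.
- c1: BR = E, leader payoff -2.
- c2: BR = D, leader payoff -3.
- c3: BR = A, leader payoff -7.
Player II's induced payoffs are -2, -3, -7, so Player II commits to c1. Subgame-perfect outcome: (E, c1) with payoffs (9, -2).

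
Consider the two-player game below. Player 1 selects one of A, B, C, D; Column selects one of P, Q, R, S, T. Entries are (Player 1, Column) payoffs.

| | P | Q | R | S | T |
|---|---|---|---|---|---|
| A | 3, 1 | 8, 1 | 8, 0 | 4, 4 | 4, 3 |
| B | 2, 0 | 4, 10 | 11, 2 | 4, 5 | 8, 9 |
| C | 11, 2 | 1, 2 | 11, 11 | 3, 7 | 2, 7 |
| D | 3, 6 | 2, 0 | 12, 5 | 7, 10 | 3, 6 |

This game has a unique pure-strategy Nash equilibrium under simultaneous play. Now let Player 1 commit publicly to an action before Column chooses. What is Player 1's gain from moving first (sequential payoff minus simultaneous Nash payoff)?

Solve by backward induction (Player 1 leads).
- A → Column plays S (best of 1, 1, 0, 4, 3); Player 1 gets 4.
- B → Column plays Q (best of 0, 10, 2, 5, 9); Player 1 gets 4.
- C → Column plays R (best of 2, 2, 11, 7, 7); Player 1 gets 11.
- D → Column plays S (best of 6, 0, 5, 10, 6); Player 1 gets 7.
Maximizing over 4, 4, 11, 7, Player 1 chooses C. Subgame-perfect outcome: (C, R) with payoffs (11, 11).
Now find the simultaneous Nash equilibrium.
Player 1's best replies: P→C; Q→A; R→D; S→D; T→B.
Column's best replies: A→S; B→Q; C→R; D→S.
The unique mutual best reply is (D, S), giving (7, 10).
Player 1's commitment gain: 11 − 7 = 4.

4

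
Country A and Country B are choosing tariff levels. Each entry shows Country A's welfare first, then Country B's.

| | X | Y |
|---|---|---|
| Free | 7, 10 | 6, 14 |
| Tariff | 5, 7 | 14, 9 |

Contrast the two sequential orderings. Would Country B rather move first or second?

first

If Country A leads: Country B's best replies are Free→Y, Tariff→Y; Country A's induced payoffs 6, 14; outcome (Tariff, Y), payoffs (14, 9).
If Country B leads: Country A's best replies are X→Free, Y→Tariff; Country B's induced payoffs 10, 9; outcome (Free, X), payoffs (7, 10).
Country B gets 10 moving first and 9 moving second, so Country B prefers to move first.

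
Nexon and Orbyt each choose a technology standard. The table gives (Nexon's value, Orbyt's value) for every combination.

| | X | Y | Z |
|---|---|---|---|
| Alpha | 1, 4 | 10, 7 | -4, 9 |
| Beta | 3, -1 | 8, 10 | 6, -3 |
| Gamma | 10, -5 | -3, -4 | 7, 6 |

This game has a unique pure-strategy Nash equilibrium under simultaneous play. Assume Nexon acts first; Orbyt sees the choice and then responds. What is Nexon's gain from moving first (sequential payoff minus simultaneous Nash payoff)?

1

Orbyt best-responds to each possible Nexon move:
- Alpha: BR = Z, leader payoff -4.
- Beta: BR = Y, leader payoff 8.
- Gamma: BR = Z, leader payoff 7.
Maximizing over -4, 8, 7, Nexon chooses Beta. Subgame-perfect outcome: (Beta, Y) with payoffs (8, 10).
For the simultaneous game, intersect best replies.
Nexon's best replies: X→Gamma; Y→Alpha; Z→Gamma.
Orbyt's best replies: Alpha→Z; Beta→Y; Gamma→Z.
The unique mutual best reply is (Gamma, Z), giving (7, 6).
Nexon's commitment gain: 8 − 7 = 1.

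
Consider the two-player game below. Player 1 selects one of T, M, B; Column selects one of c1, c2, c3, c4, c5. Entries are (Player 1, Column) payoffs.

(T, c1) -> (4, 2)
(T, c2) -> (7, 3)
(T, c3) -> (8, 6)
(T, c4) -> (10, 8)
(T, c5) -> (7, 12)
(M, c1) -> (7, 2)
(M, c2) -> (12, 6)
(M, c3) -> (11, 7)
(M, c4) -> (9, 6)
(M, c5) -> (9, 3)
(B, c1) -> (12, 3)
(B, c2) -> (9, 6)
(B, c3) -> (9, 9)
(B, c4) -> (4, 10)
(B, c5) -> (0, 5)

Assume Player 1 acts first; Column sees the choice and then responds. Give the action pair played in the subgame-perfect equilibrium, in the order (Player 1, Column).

Solve by backward induction (Player 1 leads).
- T → Column plays c5 (best of 2, 3, 6, 8, 12); Player 1 gets 7.
- M → Column plays c3 (best of 2, 6, 7, 6, 3); Player 1 gets 11.
- B → Column plays c4 (best of 3, 6, 9, 10, 5); Player 1 gets 4.
Among 7, 11, 4, the best is 11 at M. Subgame-perfect outcome: (M, c3) with payoffs (11, 7).

(M, c3)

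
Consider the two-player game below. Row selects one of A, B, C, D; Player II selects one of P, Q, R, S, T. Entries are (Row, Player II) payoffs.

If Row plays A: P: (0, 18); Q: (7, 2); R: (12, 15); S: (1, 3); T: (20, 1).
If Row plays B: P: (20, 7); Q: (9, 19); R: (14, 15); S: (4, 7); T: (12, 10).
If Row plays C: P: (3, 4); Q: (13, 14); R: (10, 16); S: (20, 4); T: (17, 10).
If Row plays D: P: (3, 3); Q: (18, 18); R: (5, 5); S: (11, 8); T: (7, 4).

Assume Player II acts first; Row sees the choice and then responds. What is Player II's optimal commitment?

Work backward from Row's decision.
- P → Row plays B (best of 0, 20, 3, 3); Player II gets 7.
- Q → Row plays D (best of 7, 9, 13, 18); Player II gets 18.
- R → Row plays B (best of 12, 14, 10, 5); Player II gets 15.
- S → Row plays C (best of 1, 4, 20, 11); Player II gets 4.
- T → Row plays A (best of 20, 12, 17, 7); Player II gets 1.
Maximizing over 7, 18, 15, 4, 1, Player II chooses Q. Subgame-perfect outcome: (D, Q) with payoffs (18, 18).

Q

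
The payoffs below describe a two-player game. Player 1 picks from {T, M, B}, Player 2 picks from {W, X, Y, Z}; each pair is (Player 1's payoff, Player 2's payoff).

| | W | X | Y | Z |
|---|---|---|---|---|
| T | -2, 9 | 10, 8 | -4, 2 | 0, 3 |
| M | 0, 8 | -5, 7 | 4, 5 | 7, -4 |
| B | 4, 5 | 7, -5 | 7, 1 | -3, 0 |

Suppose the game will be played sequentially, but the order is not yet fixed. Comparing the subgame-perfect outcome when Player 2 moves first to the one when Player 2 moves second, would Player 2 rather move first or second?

first

If Player 1 leads: Player 2's best replies are T→W, M→W, B→W; Player 1's induced payoffs -2, 0, 4; outcome (B, W), payoffs (4, 5).
If Player 2 leads: Player 1's best replies are W→B, X→T, Y→B, Z→M; Player 2's induced payoffs 5, 8, 1, -4; outcome (T, X), payoffs (10, 8).
Player 2 gets 8 moving first and 5 moving second, so Player 2 prefers to move first.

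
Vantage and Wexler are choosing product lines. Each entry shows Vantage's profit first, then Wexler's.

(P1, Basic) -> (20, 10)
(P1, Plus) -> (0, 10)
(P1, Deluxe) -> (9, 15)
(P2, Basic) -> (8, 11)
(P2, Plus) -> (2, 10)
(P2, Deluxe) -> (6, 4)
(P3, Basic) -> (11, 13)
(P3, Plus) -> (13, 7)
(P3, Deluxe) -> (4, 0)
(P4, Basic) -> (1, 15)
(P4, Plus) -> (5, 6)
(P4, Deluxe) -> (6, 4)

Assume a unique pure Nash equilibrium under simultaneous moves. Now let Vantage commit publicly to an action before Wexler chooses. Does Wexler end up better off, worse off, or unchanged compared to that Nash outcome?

worse off

Wexler best-responds to each possible Vantage move:
- P1 → Wexler plays Deluxe (best of 10, 10, 15); Vantage gets 9.
- P2 → Wexler plays Basic (best of 11, 10, 4); Vantage gets 8.
- P3 → Wexler plays Basic (best of 13, 7, 0); Vantage gets 11.
- P4 → Wexler plays Basic (best of 15, 6, 4); Vantage gets 1.
Vantage's induced payoffs are 9, 8, 11, 1, so Vantage commits to P3. Subgame-perfect outcome: (P3, Basic) with payoffs (11, 13).
For the simultaneous game, intersect best replies.
Vantage's best replies: Basic→P1; Plus→P3; Deluxe→P1.
Wexler's best replies: P1→Deluxe; P2→Basic; P3→Basic; P4→Basic.
Only (P1, Deluxe) has each player best-responding; Nash payoffs (9, 15).
Wexler earns 13 sequentially versus 15 at the Nash outcome: worse off.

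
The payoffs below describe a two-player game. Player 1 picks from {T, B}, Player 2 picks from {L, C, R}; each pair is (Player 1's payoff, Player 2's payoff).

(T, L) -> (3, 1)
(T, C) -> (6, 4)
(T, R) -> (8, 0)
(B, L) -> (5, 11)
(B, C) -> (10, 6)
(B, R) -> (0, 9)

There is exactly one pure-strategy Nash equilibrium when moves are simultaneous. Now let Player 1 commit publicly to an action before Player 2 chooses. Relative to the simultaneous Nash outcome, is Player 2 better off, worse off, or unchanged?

Backward induction with Player 1 moving first.
- T → Player 2 plays C (best of 1, 4, 0); Player 1 gets 6.
- B → Player 2 plays L (best of 11, 6, 9); Player 1 gets 5.
Among 6, 5, the best is 6 at T. Subgame-perfect outcome: (T, C) with payoffs (6, 4).
Now find the simultaneous Nash equilibrium.
Player 1's best replies: L→B; C→B; R→T.
Player 2's best replies: T→C; B→L.
The unique mutual best reply is (B, L), giving (5, 11).
Player 2 earns 4 sequentially versus 11 at the Nash outcome: worse off.

worse off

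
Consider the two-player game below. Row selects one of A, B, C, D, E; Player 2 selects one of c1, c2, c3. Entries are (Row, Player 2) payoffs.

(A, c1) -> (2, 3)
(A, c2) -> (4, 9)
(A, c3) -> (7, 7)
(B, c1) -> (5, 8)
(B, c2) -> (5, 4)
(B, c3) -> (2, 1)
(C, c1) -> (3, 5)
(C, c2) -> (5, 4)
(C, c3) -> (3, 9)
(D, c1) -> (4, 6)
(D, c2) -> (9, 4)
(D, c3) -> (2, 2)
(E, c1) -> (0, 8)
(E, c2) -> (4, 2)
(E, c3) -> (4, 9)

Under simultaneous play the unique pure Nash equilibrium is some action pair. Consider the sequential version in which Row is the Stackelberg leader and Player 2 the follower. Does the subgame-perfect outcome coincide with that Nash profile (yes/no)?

yes

Work backward from Player 2's decision.
- A: BR = c2, leader payoff 4.
- B: BR = c1, leader payoff 5.
- C: BR = c3, leader payoff 3.
- D: BR = c1, leader payoff 4.
- E: BR = c3, leader payoff 4.
Row's induced payoffs are 4, 5, 3, 4, 4, so Row commits to B. Subgame-perfect outcome: (B, c1) with payoffs (5, 8).
Now find the simultaneous Nash equilibrium.
Row's best replies: c1→B; c2→D; c3→A.
Player 2's best replies: A→c2; B→c1; C→c3; D→c1; E→c3.
Only (B, c1) has each player best-responding; Nash payoffs (5, 8).
Sequential outcome (B, c1) coincides with the Nash profile (B, c1).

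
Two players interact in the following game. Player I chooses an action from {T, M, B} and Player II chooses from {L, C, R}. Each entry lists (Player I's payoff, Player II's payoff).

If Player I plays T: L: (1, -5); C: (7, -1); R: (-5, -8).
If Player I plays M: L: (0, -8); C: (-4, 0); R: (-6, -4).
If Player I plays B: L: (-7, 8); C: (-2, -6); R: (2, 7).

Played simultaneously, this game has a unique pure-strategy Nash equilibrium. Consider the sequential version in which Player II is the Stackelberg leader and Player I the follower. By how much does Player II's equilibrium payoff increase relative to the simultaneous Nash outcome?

Solve by backward induction (Player II leads).
- L: BR = T, leader payoff -5.
- C: BR = T, leader payoff -1.
- R: BR = B, leader payoff 7.
Player II's induced payoffs are -5, -1, 7, so Player II commits to R. Subgame-perfect outcome: (B, R) with payoffs (2, 7).
Now find the simultaneous Nash equilibrium.
Player I's best replies: L→T; C→T; R→B.
Player II's best replies: T→C; M→C; B→L.
Only (T, C) has each player best-responding; Nash payoffs (7, -1).
Player II's commitment gain: 7 − -1 = 8.

8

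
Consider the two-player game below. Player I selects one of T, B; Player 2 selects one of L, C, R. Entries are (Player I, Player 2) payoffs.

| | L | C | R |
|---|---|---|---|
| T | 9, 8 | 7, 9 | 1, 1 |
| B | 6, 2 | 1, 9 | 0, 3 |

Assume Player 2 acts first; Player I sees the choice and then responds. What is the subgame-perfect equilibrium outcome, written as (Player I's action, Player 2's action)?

(T, C)

Backward induction with Player 2 moving first.
- L: BR = T, leader payoff 8.
- C: BR = T, leader payoff 9.
- R: BR = T, leader payoff 1.
Player 2's induced payoffs are 8, 9, 1, so Player 2 commits to C. Subgame-perfect outcome: (T, C) with payoffs (7, 9).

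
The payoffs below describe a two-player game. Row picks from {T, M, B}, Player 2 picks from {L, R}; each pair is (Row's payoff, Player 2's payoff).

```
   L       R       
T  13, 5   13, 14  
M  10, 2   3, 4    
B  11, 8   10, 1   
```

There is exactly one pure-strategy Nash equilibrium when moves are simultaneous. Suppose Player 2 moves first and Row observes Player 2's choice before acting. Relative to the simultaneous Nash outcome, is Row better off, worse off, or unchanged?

Work backward from Row's decision.
- L: BR = T, leader payoff 5.
- R: BR = T, leader payoff 14.
Among 5, 14, the best is 14 at R. Subgame-perfect outcome: (T, R) with payoffs (13, 14).
For the simultaneous game, intersect best replies.
Row's best replies: L→T; R→T.
Player 2's best replies: T→R; M→R; B→L.
Only (T, R) has each player best-responding; Nash payoffs (13, 14).
Row earns 13 sequentially versus 13 at the Nash outcome: unchanged.

unchanged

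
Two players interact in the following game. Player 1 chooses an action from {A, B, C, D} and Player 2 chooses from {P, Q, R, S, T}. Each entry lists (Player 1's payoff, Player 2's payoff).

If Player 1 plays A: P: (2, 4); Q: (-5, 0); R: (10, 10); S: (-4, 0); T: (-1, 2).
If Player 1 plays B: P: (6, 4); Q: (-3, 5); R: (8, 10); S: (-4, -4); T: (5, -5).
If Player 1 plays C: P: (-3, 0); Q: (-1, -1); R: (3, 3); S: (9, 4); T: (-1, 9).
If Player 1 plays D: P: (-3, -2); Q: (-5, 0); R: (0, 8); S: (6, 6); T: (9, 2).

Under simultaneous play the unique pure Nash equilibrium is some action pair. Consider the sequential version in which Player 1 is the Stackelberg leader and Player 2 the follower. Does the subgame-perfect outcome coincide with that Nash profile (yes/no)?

yes

Player 2 best-responds to each possible Player 1 move:
- A: BR = R, leader payoff 10.
- B: BR = R, leader payoff 8.
- C: BR = T, leader payoff -1.
- D: BR = R, leader payoff 0.
Maximizing over 10, 8, -1, 0, Player 1 chooses A. Subgame-perfect outcome: (A, R) with payoffs (10, 10).
Under simultaneous play:
Player 1's best replies: P→B; Q→C; R→A; S→C; T→D.
Player 2's best replies: A→R; B→R; C→T; D→R.
The unique mutual best reply is (A, R), giving (10, 10).
Sequential outcome (A, R) coincides with the Nash profile (A, R).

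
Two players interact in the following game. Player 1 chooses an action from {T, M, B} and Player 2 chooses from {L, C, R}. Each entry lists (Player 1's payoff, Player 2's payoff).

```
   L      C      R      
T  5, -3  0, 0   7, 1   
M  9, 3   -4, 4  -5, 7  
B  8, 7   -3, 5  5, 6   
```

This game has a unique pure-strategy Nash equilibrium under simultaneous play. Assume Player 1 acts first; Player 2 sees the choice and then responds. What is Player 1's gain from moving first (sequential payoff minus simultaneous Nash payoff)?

1

Work backward from Player 2's decision.
- T: BR = R, leader payoff 7.
- M: BR = R, leader payoff -5.
- B: BR = L, leader payoff 8.
Player 1's induced payoffs are 7, -5, 8, so Player 1 commits to B. Subgame-perfect outcome: (B, L) with payoffs (8, 7).
For the simultaneous game, intersect best replies.
Player 1's best replies: L→M; C→T; R→T.
Player 2's best replies: T→R; M→R; B→L.
The unique mutual best reply is (T, R), giving (7, 1).
Player 1's commitment gain: 8 − 7 = 1.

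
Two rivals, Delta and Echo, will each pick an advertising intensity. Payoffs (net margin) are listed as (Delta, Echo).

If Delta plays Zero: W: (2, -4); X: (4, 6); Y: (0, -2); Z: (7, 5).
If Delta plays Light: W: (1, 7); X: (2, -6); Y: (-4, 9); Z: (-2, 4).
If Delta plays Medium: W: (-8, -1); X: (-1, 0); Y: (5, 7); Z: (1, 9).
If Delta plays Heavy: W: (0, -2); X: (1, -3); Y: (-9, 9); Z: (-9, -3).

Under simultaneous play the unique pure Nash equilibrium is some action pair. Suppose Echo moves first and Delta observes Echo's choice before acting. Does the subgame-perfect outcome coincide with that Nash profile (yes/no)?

no

Delta best-responds to each possible Echo move:
- W → Delta plays Zero (best of 2, 1, -8, 0); Echo gets -4.
- X → Delta plays Zero (best of 4, 2, -1, 1); Echo gets 6.
- Y → Delta plays Medium (best of 0, -4, 5, -9); Echo gets 7.
- Z → Delta plays Zero (best of 7, -2, 1, -9); Echo gets 5.
Echo's induced payoffs are -4, 6, 7, 5, so Echo commits to Y. Subgame-perfect outcome: (Medium, Y) with payoffs (5, 7).
Under simultaneous play:
Delta's best replies: W→Zero; X→Zero; Y→Medium; Z→Zero.
Echo's best replies: Zero→X; Light→Y; Medium→Z; Heavy→Y.
Only (Zero, X) has each player best-responding; Nash payoffs (4, 6).
Sequential outcome (Medium, Y) differs from the Nash profile (Zero, X).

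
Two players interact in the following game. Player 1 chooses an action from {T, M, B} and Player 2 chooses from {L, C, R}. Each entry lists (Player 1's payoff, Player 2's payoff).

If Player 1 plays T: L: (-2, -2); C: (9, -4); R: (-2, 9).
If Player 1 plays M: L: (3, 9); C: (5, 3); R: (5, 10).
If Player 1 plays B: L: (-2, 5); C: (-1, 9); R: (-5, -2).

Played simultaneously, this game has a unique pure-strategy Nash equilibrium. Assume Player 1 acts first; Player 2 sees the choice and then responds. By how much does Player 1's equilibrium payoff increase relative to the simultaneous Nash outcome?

Solve by backward induction (Player 1 leads).
- T → Player 2 plays R (best of -2, -4, 9); Player 1 gets -2.
- M → Player 2 plays R (best of 9, 3, 10); Player 1 gets 5.
- B → Player 2 plays C (best of 5, 9, -2); Player 1 gets -1.
Maximizing over -2, 5, -1, Player 1 chooses M. Subgame-perfect outcome: (M, R) with payoffs (5, 10).
Now find the simultaneous Nash equilibrium.
Player 1's best replies: L→M; C→T; R→M.
Player 2's best replies: T→R; M→R; B→C.
The unique mutual best reply is (M, R), giving (5, 10).
Player 1's commitment gain: 5 − 5 = 0.

0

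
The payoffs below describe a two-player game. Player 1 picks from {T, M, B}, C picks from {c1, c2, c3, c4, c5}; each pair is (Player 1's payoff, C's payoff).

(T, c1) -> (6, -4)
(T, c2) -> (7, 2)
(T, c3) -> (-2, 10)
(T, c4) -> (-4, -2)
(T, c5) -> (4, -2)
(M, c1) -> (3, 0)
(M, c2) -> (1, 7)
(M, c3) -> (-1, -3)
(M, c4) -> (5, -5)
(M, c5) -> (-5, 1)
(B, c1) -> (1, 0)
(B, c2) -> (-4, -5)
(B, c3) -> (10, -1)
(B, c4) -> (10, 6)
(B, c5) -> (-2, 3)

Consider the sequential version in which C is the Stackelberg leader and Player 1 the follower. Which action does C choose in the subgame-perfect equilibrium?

c4

Backward induction with C moving first.
- c1: BR = T, leader payoff -4.
- c2: BR = T, leader payoff 2.
- c3: BR = B, leader payoff -1.
- c4: BR = B, leader payoff 6.
- c5: BR = T, leader payoff -2.
Maximizing over -4, 2, -1, 6, -2, C chooses c4. Subgame-perfect outcome: (B, c4) with payoffs (10, 6).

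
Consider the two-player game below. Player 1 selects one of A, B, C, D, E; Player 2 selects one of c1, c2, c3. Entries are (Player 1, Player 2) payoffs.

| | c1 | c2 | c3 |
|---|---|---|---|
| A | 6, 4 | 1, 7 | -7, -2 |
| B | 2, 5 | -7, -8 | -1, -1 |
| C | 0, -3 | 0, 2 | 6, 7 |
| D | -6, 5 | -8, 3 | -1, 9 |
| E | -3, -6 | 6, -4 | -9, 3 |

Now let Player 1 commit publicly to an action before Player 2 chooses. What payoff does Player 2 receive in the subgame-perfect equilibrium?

Backward induction with Player 1 moving first.
- A → Player 2 plays c2 (best of 4, 7, -2); Player 1 gets 1.
- B → Player 2 plays c1 (best of 5, -8, -1); Player 1 gets 2.
- C → Player 2 plays c3 (best of -3, 2, 7); Player 1 gets 6.
- D → Player 2 plays c3 (best of 5, 3, 9); Player 1 gets -1.
- E → Player 2 plays c3 (best of -6, -4, 3); Player 1 gets -9.
Among 1, 2, 6, -1, -9, the best is 6 at C. Subgame-perfect outcome: (C, c3) with payoffs (6, 7).

7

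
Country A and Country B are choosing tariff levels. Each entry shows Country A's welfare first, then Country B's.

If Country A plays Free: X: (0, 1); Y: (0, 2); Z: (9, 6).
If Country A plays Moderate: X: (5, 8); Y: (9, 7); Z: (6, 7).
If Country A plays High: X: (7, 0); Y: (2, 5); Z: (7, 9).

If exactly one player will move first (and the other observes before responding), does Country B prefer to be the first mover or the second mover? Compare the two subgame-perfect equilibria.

first

If Country A leads: Country B's best replies are Free→Z, Moderate→X, High→Z; Country A's induced payoffs 9, 5, 7; outcome (Free, Z), payoffs (9, 6).
If Country B leads: Country A's best replies are X→High, Y→Moderate, Z→Free; Country B's induced payoffs 0, 7, 6; outcome (Moderate, Y), payoffs (9, 7).
Country B gets 7 moving first and 6 moving second, so Country B prefers to move first.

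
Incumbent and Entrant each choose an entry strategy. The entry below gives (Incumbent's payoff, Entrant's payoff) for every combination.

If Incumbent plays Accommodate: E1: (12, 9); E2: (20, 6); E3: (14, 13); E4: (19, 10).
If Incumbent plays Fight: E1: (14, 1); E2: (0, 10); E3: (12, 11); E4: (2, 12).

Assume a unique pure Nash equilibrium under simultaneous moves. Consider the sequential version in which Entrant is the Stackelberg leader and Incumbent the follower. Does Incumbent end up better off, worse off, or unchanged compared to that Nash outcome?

unchanged

Incumbent best-responds to each possible Entrant move:
- E1 → Incumbent plays Fight (best of 12, 14); Entrant gets 1.
- E2 → Incumbent plays Accommodate (best of 20, 0); Entrant gets 6.
- E3 → Incumbent plays Accommodate (best of 14, 12); Entrant gets 13.
- E4 → Incumbent plays Accommodate (best of 19, 2); Entrant gets 10.
Maximizing over 1, 6, 13, 10, Entrant chooses E3. Subgame-perfect outcome: (Accommodate, E3) with payoffs (14, 13).
Under simultaneous play:
Incumbent's best replies: E1→Fight; E2→Accommodate; E3→Accommodate; E4→Accommodate.
Entrant's best replies: Accommodate→E3; Fight→E4.
The unique mutual best reply is (Accommodate, E3), giving (14, 13).
Incumbent earns 14 sequentially versus 14 at the Nash outcome: unchanged.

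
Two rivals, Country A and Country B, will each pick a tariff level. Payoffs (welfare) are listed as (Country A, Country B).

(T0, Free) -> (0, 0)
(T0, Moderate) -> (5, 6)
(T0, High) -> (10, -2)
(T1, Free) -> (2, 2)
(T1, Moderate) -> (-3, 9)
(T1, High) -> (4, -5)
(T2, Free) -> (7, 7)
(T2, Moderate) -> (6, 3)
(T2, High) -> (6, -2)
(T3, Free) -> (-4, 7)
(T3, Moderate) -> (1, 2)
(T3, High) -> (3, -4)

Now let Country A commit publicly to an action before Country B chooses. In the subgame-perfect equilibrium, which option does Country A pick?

T2

Country B best-responds to each possible Country A move:
- T0 → Country B plays Moderate (best of 0, 6, -2); Country A gets 5.
- T1 → Country B plays Moderate (best of 2, 9, -5); Country A gets -3.
- T2 → Country B plays Free (best of 7, 3, -2); Country A gets 7.
- T3 → Country B plays Free (best of 7, 2, -4); Country A gets -4.
Among 5, -3, 7, -4, the best is 7 at T2. Subgame-perfect outcome: (T2, Free) with payoffs (7, 7).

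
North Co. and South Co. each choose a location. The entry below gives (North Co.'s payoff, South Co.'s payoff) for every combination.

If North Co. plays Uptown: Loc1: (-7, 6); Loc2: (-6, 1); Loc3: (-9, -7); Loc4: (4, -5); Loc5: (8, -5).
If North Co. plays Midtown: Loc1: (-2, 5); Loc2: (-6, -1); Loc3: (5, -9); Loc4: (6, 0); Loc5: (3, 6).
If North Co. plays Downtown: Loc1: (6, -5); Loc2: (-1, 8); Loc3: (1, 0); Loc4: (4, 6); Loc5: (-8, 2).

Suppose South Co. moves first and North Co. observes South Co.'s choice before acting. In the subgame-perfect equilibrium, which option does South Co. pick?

Solve by backward induction (South Co. leads).
- Loc1 → North Co. plays Downtown (best of -7, -2, 6); South Co. gets -5.
- Loc2 → North Co. plays Downtown (best of -6, -6, -1); South Co. gets 8.
- Loc3 → North Co. plays Midtown (best of -9, 5, 1); South Co. gets -9.
- Loc4 → North Co. plays Midtown (best of 4, 6, 4); South Co. gets 0.
- Loc5 → North Co. plays Uptown (best of 8, 3, -8); South Co. gets -5.
Among -5, 8, -9, 0, -5, the best is 8 at Loc2. Subgame-perfect outcome: (Downtown, Loc2) with payoffs (-1, 8).

Loc2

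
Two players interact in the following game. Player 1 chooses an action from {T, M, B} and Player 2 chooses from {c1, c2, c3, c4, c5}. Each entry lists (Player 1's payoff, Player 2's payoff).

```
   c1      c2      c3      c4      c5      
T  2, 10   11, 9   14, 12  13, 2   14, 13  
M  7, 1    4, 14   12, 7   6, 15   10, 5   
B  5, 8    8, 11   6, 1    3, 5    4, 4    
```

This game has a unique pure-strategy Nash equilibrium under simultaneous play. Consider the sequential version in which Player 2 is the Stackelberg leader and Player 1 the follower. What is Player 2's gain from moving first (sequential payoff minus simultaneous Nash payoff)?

0

Work backward from Player 1's decision.
- c1: Player 1 compares 2, 7, 5 and picks M; Player 2 would get 1.
- c2: Player 1 compares 11, 4, 8 and picks T; Player 2 would get 9.
- c3: Player 1 compares 14, 12, 6 and picks T; Player 2 would get 12.
- c4: Player 1 compares 13, 6, 3 and picks T; Player 2 would get 2.
- c5: Player 1 compares 14, 10, 4 and picks T; Player 2 would get 13.
Player 2's induced payoffs are 1, 9, 12, 2, 13, so Player 2 commits to c5. Subgame-perfect outcome: (T, c5) with payoffs (14, 13).
For the simultaneous game, intersect best replies.
Player 1's best replies: c1→M; c2→T; c3→T; c4→T; c5→T.
Player 2's best replies: T→c5; M→c4; B→c2.
The unique mutual best reply is (T, c5), giving (14, 13).
Player 2's commitment gain: 13 − 13 = 0.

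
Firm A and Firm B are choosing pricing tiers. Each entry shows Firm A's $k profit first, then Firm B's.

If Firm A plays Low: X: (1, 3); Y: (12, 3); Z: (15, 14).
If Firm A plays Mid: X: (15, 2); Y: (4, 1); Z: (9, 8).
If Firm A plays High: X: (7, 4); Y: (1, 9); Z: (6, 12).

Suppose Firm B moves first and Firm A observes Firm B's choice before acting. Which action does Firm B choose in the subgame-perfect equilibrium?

Backward induction with Firm B moving first.
- X: BR = Mid, leader payoff 2.
- Y: BR = Low, leader payoff 3.
- Z: BR = Low, leader payoff 14.
Maximizing over 2, 3, 14, Firm B chooses Z. Subgame-perfect outcome: (Low, Z) with payoffs (15, 14).

Z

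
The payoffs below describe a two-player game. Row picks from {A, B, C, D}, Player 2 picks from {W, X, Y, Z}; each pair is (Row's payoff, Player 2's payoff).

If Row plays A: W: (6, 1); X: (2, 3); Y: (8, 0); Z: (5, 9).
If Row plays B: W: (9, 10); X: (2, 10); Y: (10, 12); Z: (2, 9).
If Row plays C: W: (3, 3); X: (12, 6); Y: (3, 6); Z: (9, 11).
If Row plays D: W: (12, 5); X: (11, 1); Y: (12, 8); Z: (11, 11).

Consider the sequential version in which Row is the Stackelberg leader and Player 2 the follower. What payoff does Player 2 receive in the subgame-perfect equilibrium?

Work backward from Player 2's decision.
- A: BR = Z, leader payoff 5.
- B: BR = Y, leader payoff 10.
- C: BR = Z, leader payoff 9.
- D: BR = Z, leader payoff 11.
Maximizing over 5, 10, 9, 11, Row chooses D. Subgame-perfect outcome: (D, Z) with payoffs (11, 11).

11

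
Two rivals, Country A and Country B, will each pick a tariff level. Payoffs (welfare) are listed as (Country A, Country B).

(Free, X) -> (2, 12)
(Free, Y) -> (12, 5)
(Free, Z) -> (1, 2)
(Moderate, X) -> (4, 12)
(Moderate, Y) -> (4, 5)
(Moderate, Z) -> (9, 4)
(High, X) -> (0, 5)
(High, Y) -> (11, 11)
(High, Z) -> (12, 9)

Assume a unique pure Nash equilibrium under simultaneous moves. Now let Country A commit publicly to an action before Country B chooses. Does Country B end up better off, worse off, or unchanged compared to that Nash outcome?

worse off

Work backward from Country B's decision.
- Free → Country B plays X (best of 12, 5, 2); Country A gets 2.
- Moderate → Country B plays X (best of 12, 5, 4); Country A gets 4.
- High → Country B plays Y (best of 5, 11, 9); Country A gets 11.
Among 2, 4, 11, the best is 11 at High. Subgame-perfect outcome: (High, Y) with payoffs (11, 11).
For the simultaneous game, intersect best replies.
Country A's best replies: X→Moderate; Y→Free; Z→High.
Country B's best replies: Free→X; Moderate→X; High→Y.
Only (Moderate, X) has each player best-responding; Nash payoffs (4, 12).
Country B earns 11 sequentially versus 12 at the Nash outcome: worse off.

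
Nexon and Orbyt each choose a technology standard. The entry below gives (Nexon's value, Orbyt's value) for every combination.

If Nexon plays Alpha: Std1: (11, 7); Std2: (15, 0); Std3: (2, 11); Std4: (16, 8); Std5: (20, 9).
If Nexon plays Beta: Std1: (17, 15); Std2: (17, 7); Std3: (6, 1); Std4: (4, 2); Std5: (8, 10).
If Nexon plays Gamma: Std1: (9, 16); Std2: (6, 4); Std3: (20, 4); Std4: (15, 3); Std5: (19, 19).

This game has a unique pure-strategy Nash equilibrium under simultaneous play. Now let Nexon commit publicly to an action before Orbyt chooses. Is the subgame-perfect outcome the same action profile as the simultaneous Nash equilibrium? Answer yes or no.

Work backward from Orbyt's decision.
- Alpha → Orbyt plays Std3 (best of 7, 0, 11, 8, 9); Nexon gets 2.
- Beta → Orbyt plays Std1 (best of 15, 7, 1, 2, 10); Nexon gets 17.
- Gamma → Orbyt plays Std5 (best of 16, 4, 4, 3, 19); Nexon gets 19.
Nexon's induced payoffs are 2, 17, 19, so Nexon commits to Gamma. Subgame-perfect outcome: (Gamma, Std5) with payoffs (19, 19).
Now find the simultaneous Nash equilibrium.
Nexon's best replies: Std1→Beta; Std2→Beta; Std3→Gamma; Std4→Alpha; Std5→Alpha.
Orbyt's best replies: Alpha→Std3; Beta→Std1; Gamma→Std5.
The unique mutual best reply is (Beta, Std1), giving (17, 15).
Sequential outcome (Gamma, Std5) differs from the Nash profile (Beta, Std1).

no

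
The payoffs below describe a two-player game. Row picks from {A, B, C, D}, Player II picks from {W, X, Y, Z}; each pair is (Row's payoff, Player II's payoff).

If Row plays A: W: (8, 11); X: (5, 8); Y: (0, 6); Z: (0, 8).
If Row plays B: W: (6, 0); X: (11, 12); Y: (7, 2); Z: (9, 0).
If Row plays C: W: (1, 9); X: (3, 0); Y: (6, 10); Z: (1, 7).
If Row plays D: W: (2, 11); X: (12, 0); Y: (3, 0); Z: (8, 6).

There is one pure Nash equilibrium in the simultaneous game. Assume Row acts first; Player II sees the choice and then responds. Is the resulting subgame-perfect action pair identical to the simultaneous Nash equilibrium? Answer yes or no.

Work backward from Player II's decision.
- A: Player II compares 11, 8, 6, 8 and picks W; Row would get 8.
- B: Player II compares 0, 12, 2, 0 and picks X; Row would get 11.
- C: Player II compares 9, 0, 10, 7 and picks Y; Row would get 6.
- D: Player II compares 11, 0, 0, 6 and picks W; Row would get 2.
Among 8, 11, 6, 2, the best is 11 at B. Subgame-perfect outcome: (B, X) with payoffs (11, 12).
Now find the simultaneous Nash equilibrium.
Row's best replies: W→A; X→D; Y→B; Z→B.
Player II's best replies: A→W; B→X; C→Y; D→W.
The unique mutual best reply is (A, W), giving (8, 11).
Sequential outcome (B, X) differs from the Nash profile (A, W).

no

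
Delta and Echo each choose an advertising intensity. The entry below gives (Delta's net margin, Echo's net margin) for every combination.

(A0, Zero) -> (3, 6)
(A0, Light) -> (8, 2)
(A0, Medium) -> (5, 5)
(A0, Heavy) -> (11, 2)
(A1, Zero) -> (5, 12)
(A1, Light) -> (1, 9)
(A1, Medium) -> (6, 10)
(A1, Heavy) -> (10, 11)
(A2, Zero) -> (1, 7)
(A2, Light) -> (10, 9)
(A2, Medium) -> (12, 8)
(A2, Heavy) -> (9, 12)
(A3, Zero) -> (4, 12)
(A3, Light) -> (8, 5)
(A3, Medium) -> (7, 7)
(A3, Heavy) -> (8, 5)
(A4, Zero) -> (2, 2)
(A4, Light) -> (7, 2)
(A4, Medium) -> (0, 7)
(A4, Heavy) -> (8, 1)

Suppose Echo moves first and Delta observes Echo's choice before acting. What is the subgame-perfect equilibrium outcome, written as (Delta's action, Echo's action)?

Work backward from Delta's decision.
- Zero: Delta compares 3, 5, 1, 4, 2 and picks A1; Echo would get 12.
- Light: Delta compares 8, 1, 10, 8, 7 and picks A2; Echo would get 9.
- Medium: Delta compares 5, 6, 12, 7, 0 and picks A2; Echo would get 8.
- Heavy: Delta compares 11, 10, 9, 8, 8 and picks A0; Echo would get 2.
Among 12, 9, 8, 2, the best is 12 at Zero. Subgame-perfect outcome: (A1, Zero) with payoffs (5, 12).

(A1, Zero)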